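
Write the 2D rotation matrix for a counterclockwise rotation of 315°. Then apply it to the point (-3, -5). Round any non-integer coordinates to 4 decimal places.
R = [[√2/2, √2/2], [-√2/2, √2/2]]; R·(-3, -5) = (-5.6569, -1.4142)

Rotation matrix formula: R(θ) = [[cos θ, -sin θ], [sin θ, cos θ]]
For θ = 315°:
cos(315°) = √2/2
sin(315°) = -√2/2
R = [[√2/2, √2/2], [-√2/2, √2/2]]
Apply to (-3, -5): [√2/2·-3 + (√2/2)·-5, -√2/2·-3 + √2/2·-5] = (-5.6569, -1.4142)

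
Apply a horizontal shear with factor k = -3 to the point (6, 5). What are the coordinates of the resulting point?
(-9, 5)

Shear matrix for horizontal shear with factor k = -3:
[[1, -3], [0, 1]]
Result: (6, 5) → (-9, 5)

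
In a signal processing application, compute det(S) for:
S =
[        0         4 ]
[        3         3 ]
det(S) = -12

For a 2×2 matrix [[a, b], [c, d]], det = a*d - b*c.
det(S) = (0)*(3) - (4)*(3) = 0 - 12 = -12.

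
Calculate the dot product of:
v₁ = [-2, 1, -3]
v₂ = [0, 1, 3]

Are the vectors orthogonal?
-8, No

The dot product is the sum of products of corresponding components.
v₁·v₂ = (-2)*(0) + (1)*(1) + (-3)*(3) = 0 + 1 - 9 = -8.
Two vectors are orthogonal iff their dot product is 0; here the dot product is -8, so the vectors are not orthogonal.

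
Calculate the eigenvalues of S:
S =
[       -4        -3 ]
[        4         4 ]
λ = -2, 2

Solve det(S - λI) = 0. For a 2×2 matrix the characteristic equation is λ² - (trace)λ + det = 0.
trace(S) = a + d = -4 + 4 = 0.
det(S) = a*d - b*c = (-4)*(4) - (-3)*(4) = -16 + 12 = -4.
Characteristic equation: λ² - (0)λ + (-4) = 0.
Discriminant = (0)² - 4*(-4) = 0 + 16 = 16.
λ = (0 ± √16) / 2 = (0 ± 4) / 2 = -2, 2.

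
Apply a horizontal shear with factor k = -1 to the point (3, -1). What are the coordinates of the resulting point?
(4, -1)

Shear matrix for horizontal shear with factor k = -1:
[[1, -1], [0, 1]]
Result: (3, -1) → (4, -1)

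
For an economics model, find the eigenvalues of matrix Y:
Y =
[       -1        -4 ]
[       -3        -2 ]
λ = -5, 2

Solve det(Y - λI) = 0. For a 2×2 matrix the characteristic equation is λ² - (trace)λ + det = 0.
trace(Y) = a + d = -1 - 2 = -3.
det(Y) = a*d - b*c = (-1)*(-2) - (-4)*(-3) = 2 - 12 = -10.
Characteristic equation: λ² - (-3)λ + (-10) = 0.
Discriminant = (-3)² - 4*(-10) = 9 + 40 = 49.
λ = (-3 ± √49) / 2 = (-3 ± 7) / 2 = -5, 2.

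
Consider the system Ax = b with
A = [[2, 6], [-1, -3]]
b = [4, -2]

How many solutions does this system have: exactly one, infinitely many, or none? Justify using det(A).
Infinitely many solutions

det(A) = (2)*(-3) - (6)*(-1) = 0, so A is singular (column 2 is 3 times column 1).
b = [4, -2] = 2 * column 1 of A, so b lies in the column space of A.
A singular matrix whose right-hand side is in its column space gives a 1-parameter family of solutions — infinitely many.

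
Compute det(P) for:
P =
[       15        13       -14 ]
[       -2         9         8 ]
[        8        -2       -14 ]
det(P) = -230

Expand along row 0 (cofactor expansion): det(P) = a*(e*i - f*h) - b*(d*i - f*g) + c*(d*h - e*g), where the 3×3 is [[a, b, c], [d, e, f], [g, h, i]].
Minor M_00 = (9)*(-14) - (8)*(-2) = -126 + 16 = -110.
Minor M_01 = (-2)*(-14) - (8)*(8) = 28 - 64 = -36.
Minor M_02 = (-2)*(-2) - (9)*(8) = 4 - 72 = -68.
det(P) = (15)*(-110) - (13)*(-36) + (-14)*(-68) = -1650 + 468 + 952 = -230.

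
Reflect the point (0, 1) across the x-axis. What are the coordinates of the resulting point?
(0, -1)

Reflection across x-axis: (0, 1) → (0, -1)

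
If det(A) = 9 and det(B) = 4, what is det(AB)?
36

Use the multiplicative property of determinants: det(AB) = det(A)*det(B).
det(AB) = (9)*(4) = 36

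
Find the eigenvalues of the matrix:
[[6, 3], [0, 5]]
λ = 5 and λ = 6

Characteristic equation: det(A - λI) = 0
λ² - (trace)λ + (det) = 0
λ² - (11)λ + (30) = 0
λ² - 11λ + 30 = 0
Solving: λ = 5, 6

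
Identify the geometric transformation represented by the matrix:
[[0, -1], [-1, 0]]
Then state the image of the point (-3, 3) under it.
reflection across the line y = -x; image of (-3, 3) is (-3, 3)

This is a symmetric orthogonal matrix with determinant -1, which characterizes a reflection in ℝ².
The matrix [[0, -1], [-1, 0]] represents: reflection across the line y = -x.
Applying it to (-3, 3): [0·-3 + -1·3, -1·-3 + 0·3] = (-3, 3).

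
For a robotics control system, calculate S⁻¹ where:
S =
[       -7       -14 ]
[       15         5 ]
det(S) = 175
S⁻¹ =
[     1/35      2/25 ]
[    -3/35     -1/25 ]

For a 2×2 matrix S = [[a, b], [c, d]] with det(S) ≠ 0, S⁻¹ = (1/det(S)) * [[d, -b], [-c, a]].
det(S) = (-7)*(5) - (-14)*(15) = -35 + 210 = 175.
S⁻¹ = (1/175) * [[5, 14], [-15, -7]].
Dividing each entry by 175 and reducing:
S⁻¹ =
[     1/35      2/25 ]
[    -3/35     -1/25 ]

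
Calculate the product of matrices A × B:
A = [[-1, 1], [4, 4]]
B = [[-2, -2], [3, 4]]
[[5, 6], [4, 8]]

Matrix multiplication:
C[0][0] = -1×-2 + 1×3 = 5
C[0][1] = -1×-2 + 1×4 = 6
C[1][0] = 4×-2 + 4×3 = 4
C[1][1] = 4×-2 + 4×4 = 8
Result: [[5, 6], [4, 8]]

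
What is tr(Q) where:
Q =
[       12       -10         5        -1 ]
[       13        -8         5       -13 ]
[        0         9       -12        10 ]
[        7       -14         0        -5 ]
tr(Q) = 12 - 8 - 12 - 5 = -13

The trace of a square matrix is the sum of its diagonal entries.
Diagonal entries of Q: Q[0][0] = 12, Q[1][1] = -8, Q[2][2] = -12, Q[3][3] = -5.
tr(Q) = 12 - 8 - 12 - 5 = -13.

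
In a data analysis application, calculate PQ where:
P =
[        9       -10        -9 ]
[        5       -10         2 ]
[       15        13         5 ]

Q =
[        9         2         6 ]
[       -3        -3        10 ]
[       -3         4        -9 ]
PQ =
[      138        12        35 ]
[       69        48       -88 ]
[       81        11       175 ]

Matrix multiplication: (PQ)[i][j] = sum over k of P[i][k] * Q[k][j].
  (PQ)[0][0] = (9)*(9) + (-10)*(-3) + (-9)*(-3) = 138
  (PQ)[0][1] = (9)*(2) + (-10)*(-3) + (-9)*(4) = 12
  (PQ)[0][2] = (9)*(6) + (-10)*(10) + (-9)*(-9) = 35
  (PQ)[1][0] = (5)*(9) + (-10)*(-3) + (2)*(-3) = 69
  (PQ)[1][1] = (5)*(2) + (-10)*(-3) + (2)*(4) = 48
  (PQ)[1][2] = (5)*(6) + (-10)*(10) + (2)*(-9) = -88
  (PQ)[2][0] = (15)*(9) + (13)*(-3) + (5)*(-3) = 81
  (PQ)[2][1] = (15)*(2) + (13)*(-3) + (5)*(4) = 11
  (PQ)[2][2] = (15)*(6) + (13)*(10) + (5)*(-9) = 175
PQ =
[      138        12        35 ]
[       69        48       -88 ]
[       81        11       175 ]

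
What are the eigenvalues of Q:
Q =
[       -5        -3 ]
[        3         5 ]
λ = -4, 4

Solve det(Q - λI) = 0. For a 2×2 matrix the characteristic equation is λ² - (trace)λ + det = 0.
trace(Q) = a + d = -5 + 5 = 0.
det(Q) = a*d - b*c = (-5)*(5) - (-3)*(3) = -25 + 9 = -16.
Characteristic equation: λ² - (0)λ + (-16) = 0.
Discriminant = (0)² - 4*(-16) = 0 + 64 = 64.
λ = (0 ± √64) / 2 = (0 ± 8) / 2 = -4, 4.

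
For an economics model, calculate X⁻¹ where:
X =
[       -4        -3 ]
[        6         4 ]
det(X) = 2
X⁻¹ =
[        2       3/2 ]
[       -3        -2 ]

For a 2×2 matrix X = [[a, b], [c, d]] with det(X) ≠ 0, X⁻¹ = (1/det(X)) * [[d, -b], [-c, a]].
det(X) = (-4)*(4) - (-3)*(6) = -16 + 18 = 2.
X⁻¹ = (1/2) * [[4, 3], [-6, -4]].
Dividing each entry by 2 and reducing:
X⁻¹ =
[        2       3/2 ]
[       -3        -2 ]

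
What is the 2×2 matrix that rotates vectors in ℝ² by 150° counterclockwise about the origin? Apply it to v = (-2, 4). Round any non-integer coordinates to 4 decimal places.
R = [[-√3/2, -1/2], [1/2, -√3/2]]; R·v = (-0.2679, -4.4641)

A counterclockwise rotation by angle θ in ℝ² has matrix R(θ) = [[cos θ, -sin θ], [sin θ, cos θ]].
For θ = 150°: cos θ = -√3/2, sin θ = 1/2.
R(150°) = [[-√3/2, -1/2], [1/2, -√3/2]].
R·v = [-√3/2·-2 + (-1/2)·4, 1/2·-2 + -√3/2·4] = (-0.2679, -4.4641).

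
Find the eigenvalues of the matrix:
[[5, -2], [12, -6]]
λ = -3 and λ = 2

Characteristic equation: det(A - λI) = 0
λ² - (trace)λ + (det) = 0
λ² - (-1)λ + (-6) = 0
λ² + 1λ - 6 = 0
Solving: λ = -3, 2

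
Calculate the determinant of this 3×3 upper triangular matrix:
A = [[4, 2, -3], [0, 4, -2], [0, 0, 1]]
16

The determinant of a triangular matrix is the product of its diagonal entries (the off-diagonal entries above the diagonal do not affect it).
det(A) = (4) * (4) * (1) = 16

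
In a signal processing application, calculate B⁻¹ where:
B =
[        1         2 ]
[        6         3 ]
det(B) = -9
B⁻¹ =
[     -1/3       2/9 ]
[      2/3      -1/9 ]

For a 2×2 matrix B = [[a, b], [c, d]] with det(B) ≠ 0, B⁻¹ = (1/det(B)) * [[d, -b], [-c, a]].
det(B) = (1)*(3) - (2)*(6) = 3 - 12 = -9.
B⁻¹ = (1/-9) * [[3, -2], [-6, 1]].
Dividing each entry by -9 and reducing:
B⁻¹ =
[     -1/3       2/9 ]
[      2/3      -1/9 ]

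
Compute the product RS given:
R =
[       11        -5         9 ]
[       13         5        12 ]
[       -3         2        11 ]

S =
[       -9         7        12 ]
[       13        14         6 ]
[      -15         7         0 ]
RS =
[     -299        70       102 ]
[     -232       245       186 ]
[     -112        84       -24 ]

Matrix multiplication: (RS)[i][j] = sum over k of R[i][k] * S[k][j].
  (RS)[0][0] = (11)*(-9) + (-5)*(13) + (9)*(-15) = -299
  (RS)[0][1] = (11)*(7) + (-5)*(14) + (9)*(7) = 70
  (RS)[0][2] = (11)*(12) + (-5)*(6) + (9)*(0) = 102
  (RS)[1][0] = (13)*(-9) + (5)*(13) + (12)*(-15) = -232
  (RS)[1][1] = (13)*(7) + (5)*(14) + (12)*(7) = 245
  (RS)[1][2] = (13)*(12) + (5)*(6) + (12)*(0) = 186
  (RS)[2][0] = (-3)*(-9) + (2)*(13) + (11)*(-15) = -112
  (RS)[2][1] = (-3)*(7) + (2)*(14) + (11)*(7) = 84
  (RS)[2][2] = (-3)*(12) + (2)*(6) + (11)*(0) = -24
RS =
[     -299        70       102 ]
[     -232       245       186 ]
[     -112        84       -24 ]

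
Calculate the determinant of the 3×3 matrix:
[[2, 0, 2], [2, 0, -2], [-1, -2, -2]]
-16

Expansion along first row:
det = 2·det([[0,-2],[-2,-2]]) - 0·det([[2,-2],[-1,-2]]) + 2·det([[2,0],[-1,-2]])
    = 2·(0·-2 - -2·-2) - 0·(2·-2 - -2·-1) + 2·(2·-2 - 0·-1)
    = 2·-4 - 0·-6 + 2·-4
    = -8 + 0 + -8 = -16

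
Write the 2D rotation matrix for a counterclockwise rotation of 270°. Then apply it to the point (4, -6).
R = [[0, 1], [-1, 0]]; R·(4, -6) = (-6, -4)

Rotation matrix formula: R(θ) = [[cos θ, -sin θ], [sin θ, cos θ]]
For θ = 270°:
cos(270°) = 0
sin(270°) = -1
R = [[0, 1], [-1, 0]]
Apply to (4, -6): [0·4 + (1)·-6, -1·4 + 0·-6] = (-6, -4)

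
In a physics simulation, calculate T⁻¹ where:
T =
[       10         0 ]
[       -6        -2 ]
det(T) = -20
T⁻¹ =
[     1/10         0 ]
[    -3/10      -1/2 ]

For a 2×2 matrix T = [[a, b], [c, d]] with det(T) ≠ 0, T⁻¹ = (1/det(T)) * [[d, -b], [-c, a]].
det(T) = (10)*(-2) - (0)*(-6) = -20 - 0 = -20.
T⁻¹ = (1/-20) * [[-2, 0], [6, 10]].
Dividing each entry by -20 and reducing:
T⁻¹ =
[     1/10         0 ]
[    -3/10      -1/2 ]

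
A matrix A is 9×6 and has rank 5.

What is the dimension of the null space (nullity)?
1

The rank-nullity theorem for an m×n matrix states:
rank(A) + nullity(A) = n (the number of columns).
Here n = 6 and rank(A) = 5, so nullity(A) = 6 - 5 = 1.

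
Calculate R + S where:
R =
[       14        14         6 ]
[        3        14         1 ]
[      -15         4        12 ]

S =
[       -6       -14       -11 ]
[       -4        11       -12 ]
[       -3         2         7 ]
R + S =
[        8         0        -5 ]
[       -1        25       -11 ]
[      -18         6        19 ]

Matrix addition is elementwise: (R+S)[i][j] = R[i][j] + S[i][j].
  (R+S)[0][0] = (14) + (-6) = 8
  (R+S)[0][1] = (14) + (-14) = 0
  (R+S)[0][2] = (6) + (-11) = -5
  (R+S)[1][0] = (3) + (-4) = -1
  (R+S)[1][1] = (14) + (11) = 25
  (R+S)[1][2] = (1) + (-12) = -11
  (R+S)[2][0] = (-15) + (-3) = -18
  (R+S)[2][1] = (4) + (2) = 6
  (R+S)[2][2] = (12) + (7) = 19
R + S =
[        8         0        -5 ]
[       -1        25       -11 ]
[      -18         6        19 ]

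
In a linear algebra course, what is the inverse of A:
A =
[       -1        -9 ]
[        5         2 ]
det(A) = 43
A⁻¹ =
[     2/43      9/43 ]
[    -5/43     -1/43 ]

For a 2×2 matrix A = [[a, b], [c, d]] with det(A) ≠ 0, A⁻¹ = (1/det(A)) * [[d, -b], [-c, a]].
det(A) = (-1)*(2) - (-9)*(5) = -2 + 45 = 43.
A⁻¹ = (1/43) * [[2, 9], [-5, -1]].
Dividing each entry by 43 and reducing:
A⁻¹ =
[     2/43      9/43 ]
[    -5/43     -1/43 ]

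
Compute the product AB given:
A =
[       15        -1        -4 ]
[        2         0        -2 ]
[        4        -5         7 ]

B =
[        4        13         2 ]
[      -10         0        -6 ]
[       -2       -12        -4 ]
AB =
[       78       243        52 ]
[       12        50        12 ]
[       52       -32        10 ]

Matrix multiplication: (AB)[i][j] = sum over k of A[i][k] * B[k][j].
  (AB)[0][0] = (15)*(4) + (-1)*(-10) + (-4)*(-2) = 78
  (AB)[0][1] = (15)*(13) + (-1)*(0) + (-4)*(-12) = 243
  (AB)[0][2] = (15)*(2) + (-1)*(-6) + (-4)*(-4) = 52
  (AB)[1][0] = (2)*(4) + (0)*(-10) + (-2)*(-2) = 12
  (AB)[1][1] = (2)*(13) + (0)*(0) + (-2)*(-12) = 50
  (AB)[1][2] = (2)*(2) + (0)*(-6) + (-2)*(-4) = 12
  (AB)[2][0] = (4)*(4) + (-5)*(-10) + (7)*(-2) = 52
  (AB)[2][1] = (4)*(13) + (-5)*(0) + (7)*(-12) = -32
  (AB)[2][2] = (4)*(2) + (-5)*(-6) + (7)*(-4) = 10
AB =
[       78       243        52 ]
[       12        50        12 ]
[       52       -32        10 ]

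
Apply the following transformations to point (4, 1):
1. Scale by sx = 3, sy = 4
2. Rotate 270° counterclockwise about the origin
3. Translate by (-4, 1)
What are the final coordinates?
(0, -11)

Step 1: Scale → (12, 4)
Step 2: Rotate 270° → (4, -12)
Step 3: Translate → (0, -11)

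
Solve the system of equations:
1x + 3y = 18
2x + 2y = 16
x = 3, y = 5

Use elimination (row reduction):
Equation 1: 1x + 3y = 18.
Equation 2: 2x + 2y = 16.
Multiply Eq1 by 2 and Eq2 by 1: 2x + 6y = 36;  2x + 2y = 16.
Subtract: (-4)y = -20, so y = 5.
Back-substitute into Eq1: 1x + 3*(5) = 18, so x = 3.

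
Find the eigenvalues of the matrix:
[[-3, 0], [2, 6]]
λ = -3 and λ = 6

Characteristic equation: det(A - λI) = 0
λ² - (trace)λ + (det) = 0
λ² - (3)λ + (-18) = 0
λ² - 3λ - 18 = 0
Solving: λ = -3, 6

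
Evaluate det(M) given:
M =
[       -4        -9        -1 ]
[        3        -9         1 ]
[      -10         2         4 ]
det(M) = 434

Expand along row 0 (cofactor expansion): det(M) = a*(e*i - f*h) - b*(d*i - f*g) + c*(d*h - e*g), where the 3×3 is [[a, b, c], [d, e, f], [g, h, i]].
Minor M_00 = (-9)*(4) - (1)*(2) = -36 - 2 = -38.
Minor M_01 = (3)*(4) - (1)*(-10) = 12 + 10 = 22.
Minor M_02 = (3)*(2) - (-9)*(-10) = 6 - 90 = -84.
det(M) = (-4)*(-38) - (-9)*(22) + (-1)*(-84) = 152 + 198 + 84 = 434.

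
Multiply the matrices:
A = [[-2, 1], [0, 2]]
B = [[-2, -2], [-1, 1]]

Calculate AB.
[[3, 5], [-2, 2]]

Each entry (i,j) of AB = sum over k of A[i][k]*B[k][j].
(AB)[0][0] = (-2)*(-2) + (1)*(-1) = 3
(AB)[0][1] = (-2)*(-2) + (1)*(1) = 5
(AB)[1][0] = (0)*(-2) + (2)*(-1) = -2
(AB)[1][1] = (0)*(-2) + (2)*(1) = 2
AB = [[3, 5], [-2, 2]]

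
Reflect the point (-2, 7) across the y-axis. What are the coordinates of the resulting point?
(2, 7)

Reflection across y-axis: (-2, 7) → (2, 7)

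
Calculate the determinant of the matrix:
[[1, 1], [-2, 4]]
6

For a 2×2 matrix [[a, b], [c, d]], det = ad - bc
det = (1)(4) - (1)(-2) = 4 - -2 = 6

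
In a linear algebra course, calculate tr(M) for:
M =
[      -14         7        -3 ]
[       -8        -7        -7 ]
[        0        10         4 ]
tr(M) = -14 - 7 + 4 = -17

The trace of a square matrix is the sum of its diagonal entries.
Diagonal entries of M: M[0][0] = -14, M[1][1] = -7, M[2][2] = 4.
tr(M) = -14 - 7 + 4 = -17.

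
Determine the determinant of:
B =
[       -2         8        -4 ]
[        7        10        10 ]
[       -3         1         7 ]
det(B) = -900

Expand along row 0 (cofactor expansion): det(B) = a*(e*i - f*h) - b*(d*i - f*g) + c*(d*h - e*g), where the 3×3 is [[a, b, c], [d, e, f], [g, h, i]].
Minor M_00 = (10)*(7) - (10)*(1) = 70 - 10 = 60.
Minor M_01 = (7)*(7) - (10)*(-3) = 49 + 30 = 79.
Minor M_02 = (7)*(1) - (10)*(-3) = 7 + 30 = 37.
det(B) = (-2)*(60) - (8)*(79) + (-4)*(37) = -120 - 632 - 148 = -900.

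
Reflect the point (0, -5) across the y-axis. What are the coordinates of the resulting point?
(0, -5)

Reflection across y-axis: (0, -5) → (0, -5)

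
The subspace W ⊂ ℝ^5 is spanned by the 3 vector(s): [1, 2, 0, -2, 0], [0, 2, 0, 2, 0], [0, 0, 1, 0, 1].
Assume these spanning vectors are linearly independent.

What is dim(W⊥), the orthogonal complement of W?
dim(W⊥) = 2

For any subspace W of ℝ^n, dim(W) + dim(W⊥) = n (the whole-space dimension).
Here the given 3 vectors are linearly independent, so dim(W) = 3.
Thus dim(W⊥) = n - dim(W) = 5 - 3 = 2.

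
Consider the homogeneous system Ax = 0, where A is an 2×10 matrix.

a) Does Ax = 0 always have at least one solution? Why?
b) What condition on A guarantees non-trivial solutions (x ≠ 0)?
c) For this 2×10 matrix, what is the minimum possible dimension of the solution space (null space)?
a) Yes, x = 0 is always a solution. b) When A has linearly dependent columns (rank < n). c) Minimum nullity = 8.

a) x = 0 satisfies A·0 = 0, so the zero vector is always a solution.
b) Non-trivial solutions exist iff the columns of A are linearly dependent, equivalently rank(A) < n (the number of columns).
c) By rank-nullity, rank(A) + nullity(A) = n = 10. Since A has only 2 rows, rank(A) ≤ 2, so nullity(A) ≥ 10 - 2 = 8.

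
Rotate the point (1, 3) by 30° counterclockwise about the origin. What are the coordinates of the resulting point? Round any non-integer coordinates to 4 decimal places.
(-0.6340, 3.0981)

Rotation matrix R(θ) = [[cos θ, -sin θ], [sin θ, cos θ]]; for θ = 30°:
R = [[√3/2, -1/2], [1/2, √3/2]]
Result: R × [1, 3]ᵀ = [√3/2·1 + (-1/2)·3, 1/2·1 + (√3/2)·3]ᵀ = (-0.6340, 3.0981)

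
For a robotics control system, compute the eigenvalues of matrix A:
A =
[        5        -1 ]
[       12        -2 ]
λ = 1, 2

Solve det(A - λI) = 0. For a 2×2 matrix the characteristic equation is λ² - (trace)λ + det = 0.
trace(A) = a + d = 5 - 2 = 3.
det(A) = a*d - b*c = (5)*(-2) - (-1)*(12) = -10 + 12 = 2.
Characteristic equation: λ² - (3)λ + (2) = 0.
Discriminant = (3)² - 4*(2) = 9 - 8 = 1.
λ = (3 ± √1) / 2 = (3 ± 1) / 2 = 1, 2.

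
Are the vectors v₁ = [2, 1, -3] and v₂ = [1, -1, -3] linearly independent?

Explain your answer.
Yes, linearly independent

Two vectors are linearly dependent iff one is a scalar multiple of the other.
No single scalar k satisfies v₂ = k·v₁ (the ratios of corresponding entries disagree), so v₁ and v₂ are linearly independent.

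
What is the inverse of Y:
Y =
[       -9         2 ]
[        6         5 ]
det(Y) = -57
Y⁻¹ =
[    -5/57      2/57 ]
[     2/19      3/19 ]

For a 2×2 matrix Y = [[a, b], [c, d]] with det(Y) ≠ 0, Y⁻¹ = (1/det(Y)) * [[d, -b], [-c, a]].
det(Y) = (-9)*(5) - (2)*(6) = -45 - 12 = -57.
Y⁻¹ = (1/-57) * [[5, -2], [-6, -9]].
Dividing each entry by -57 and reducing:
Y⁻¹ =
[    -5/57      2/57 ]
[     2/19      3/19 ]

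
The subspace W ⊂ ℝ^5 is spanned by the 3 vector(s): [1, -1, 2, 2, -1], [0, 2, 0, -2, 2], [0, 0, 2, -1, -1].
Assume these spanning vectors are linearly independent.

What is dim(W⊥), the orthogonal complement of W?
dim(W⊥) = 2

For any subspace W of ℝ^n, dim(W) + dim(W⊥) = n (the whole-space dimension).
Here the given 3 vectors are linearly independent, so dim(W) = 3.
Thus dim(W⊥) = n - dim(W) = 5 - 3 = 2.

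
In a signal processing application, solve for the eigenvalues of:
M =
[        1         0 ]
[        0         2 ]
λ = 1, 2

Solve det(M - λI) = 0. For a 2×2 matrix the characteristic equation is λ² - (trace)λ + det = 0.
trace(M) = a + d = 1 + 2 = 3.
det(M) = a*d - b*c = (1)*(2) - (0)*(0) = 2 - 0 = 2.
Characteristic equation: λ² - (3)λ + (2) = 0.
Discriminant = (3)² - 4*(2) = 9 - 8 = 1.
λ = (3 ± √1) / 2 = (3 ± 1) / 2 = 1, 2.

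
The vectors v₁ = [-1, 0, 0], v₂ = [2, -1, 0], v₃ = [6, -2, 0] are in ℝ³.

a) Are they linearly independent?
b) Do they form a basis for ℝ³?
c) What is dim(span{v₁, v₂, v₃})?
Not independent, not a basis, dim(span) = 2

Check whether v₃ can be written as a linear combination of v₁ and v₂.
v₃ = (-2)·v₁ + (2)·v₂ = [6, -2, 0], so the three vectors are linearly dependent.
Thus they do not form a basis for ℝ³, and dim(span{v₁, v₂, v₃}) = 2 (spanned by v₁ and v₂).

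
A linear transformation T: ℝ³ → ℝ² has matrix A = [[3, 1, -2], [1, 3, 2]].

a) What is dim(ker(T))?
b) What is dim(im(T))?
dim(ker) = 1, dim(im) = 2

The two rows are not scalar multiples of one another (no single k satisfies row 2 = k × row 1), so they are linearly independent.
Thus rank(A) = 2.
dim(im(T)) = rank(A) = 2.
By the rank-nullity theorem applied to T: ℝ³ → ℝ², rank(A) + nullity(A) = 3 (the domain dimension), so dim(ker(T)) = 3 - 2 = 1.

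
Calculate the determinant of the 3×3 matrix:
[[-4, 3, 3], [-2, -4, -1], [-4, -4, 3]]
70

Expansion along first row:
det = -4·det([[-4,-1],[-4,3]]) - 3·det([[-2,-1],[-4,3]]) + 3·det([[-2,-4],[-4,-4]])
    = -4·(-4·3 - -1·-4) - 3·(-2·3 - -1·-4) + 3·(-2·-4 - -4·-4)
    = -4·-16 - 3·-10 + 3·-8
    = 64 + 30 + -24 = 70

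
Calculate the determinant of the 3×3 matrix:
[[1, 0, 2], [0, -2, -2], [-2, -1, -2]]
-6

Expansion along first row:
det = 1·det([[-2,-2],[-1,-2]]) - 0·det([[0,-2],[-2,-2]]) + 2·det([[0,-2],[-2,-1]])
    = 1·(-2·-2 - -2·-1) - 0·(0·-2 - -2·-2) + 2·(0·-1 - -2·-2)
    = 1·2 - 0·-4 + 2·-4
    = 2 + 0 + -8 = -6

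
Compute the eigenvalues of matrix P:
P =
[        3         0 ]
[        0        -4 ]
λ = -4, 3

Solve det(P - λI) = 0. For a 2×2 matrix the characteristic equation is λ² - (trace)λ + det = 0.
trace(P) = a + d = 3 - 4 = -1.
det(P) = a*d - b*c = (3)*(-4) - (0)*(0) = -12 - 0 = -12.
Characteristic equation: λ² - (-1)λ + (-12) = 0.
Discriminant = (-1)² - 4*(-12) = 1 + 48 = 49.
λ = (-1 ± √49) / 2 = (-1 ± 7) / 2 = -4, 3.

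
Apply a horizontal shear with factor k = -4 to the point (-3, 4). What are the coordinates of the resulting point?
(-19, 4)

Shear matrix for horizontal shear with factor k = -4:
[[1, -4], [0, 1]]
Result: (-3, 4) → (-19, 4)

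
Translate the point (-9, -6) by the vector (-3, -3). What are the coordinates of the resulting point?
(-12, -9)

Translation by (-3, -3):
x' = -9 + -3 = -12
y' = -6 + -3 = -9
Homogeneous matrix: [[1, 0, -3], [0, 1, -3], [0, 0, 1]]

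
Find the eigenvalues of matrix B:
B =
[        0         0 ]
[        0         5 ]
λ = 0, 5

Solve det(B - λI) = 0. For a 2×2 matrix the characteristic equation is λ² - (trace)λ + det = 0.
trace(B) = a + d = 0 + 5 = 5.
det(B) = a*d - b*c = (0)*(5) - (0)*(0) = 0 - 0 = 0.
Characteristic equation: λ² - (5)λ + (0) = 0.
Discriminant = (5)² - 4*(0) = 25 - 0 = 25.
λ = (5 ± √25) / 2 = (5 ± 5) / 2 = 0, 5.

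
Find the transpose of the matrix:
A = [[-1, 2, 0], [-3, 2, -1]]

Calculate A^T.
[[-1, -3], [2, 2], [0, -1]]

The transpose sends entry (i,j) to (j,i); rows become columns.
Row 0 of A: [-1, 2, 0] -> column 0 of A^T.
Row 1 of A: [-3, 2, -1] -> column 1 of A^T.
A^T = [[-1, -3], [2, 2], [0, -1]]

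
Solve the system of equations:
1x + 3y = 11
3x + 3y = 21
x = 5, y = 2

Use elimination (row reduction):
Equation 1: 1x + 3y = 11.
Equation 2: 3x + 3y = 21.
Multiply Eq1 by 3 and Eq2 by 1: 3x + 9y = 33;  3x + 3y = 21.
Subtract: (-6)y = -12, so y = 2.
Back-substitute into Eq1: 1x + 3*(2) = 11, so x = 5.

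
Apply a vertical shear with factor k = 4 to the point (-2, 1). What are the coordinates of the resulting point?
(-2, -7)

Shear matrix for vertical shear with factor k = 4:
[[1, 0], [4, 1]]
Result: (-2, 1) → (-2, -7)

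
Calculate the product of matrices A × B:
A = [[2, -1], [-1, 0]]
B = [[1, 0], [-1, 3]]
[[3, -3], [-1, 0]]

Matrix multiplication:
C[0][0] = 2×1 + -1×-1 = 3
C[0][1] = 2×0 + -1×3 = -3
C[1][0] = -1×1 + 0×-1 = -1
C[1][1] = -1×0 + 0×3 = 0
Result: [[3, -3], [-1, 0]]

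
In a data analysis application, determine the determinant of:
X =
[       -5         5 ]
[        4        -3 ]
det(X) = -5

For a 2×2 matrix [[a, b], [c, d]], det = a*d - b*c.
det(X) = (-5)*(-3) - (5)*(4) = 15 - 20 = -5.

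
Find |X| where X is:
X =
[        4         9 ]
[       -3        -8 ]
det(X) = -5

For a 2×2 matrix [[a, b], [c, d]], det = a*d - b*c.
det(X) = (4)*(-8) - (9)*(-3) = -32 + 27 = -5.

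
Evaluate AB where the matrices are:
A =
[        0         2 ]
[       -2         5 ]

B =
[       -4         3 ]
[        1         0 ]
AB =
[        2         0 ]
[       13        -6 ]

Matrix multiplication: (AB)[i][j] = sum over k of A[i][k] * B[k][j].
  (AB)[0][0] = (0)*(-4) + (2)*(1) = 2
  (AB)[0][1] = (0)*(3) + (2)*(0) = 0
  (AB)[1][0] = (-2)*(-4) + (5)*(1) = 13
  (AB)[1][1] = (-2)*(3) + (5)*(0) = -6
AB =
[        2         0 ]
[       13        -6 ]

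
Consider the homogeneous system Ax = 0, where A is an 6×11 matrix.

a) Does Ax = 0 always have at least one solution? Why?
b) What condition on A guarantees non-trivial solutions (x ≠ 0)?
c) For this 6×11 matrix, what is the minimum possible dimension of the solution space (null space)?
a) Yes, x = 0 is always a solution. b) When A has linearly dependent columns (rank < n). c) Minimum nullity = 5.

a) x = 0 satisfies A·0 = 0, so the zero vector is always a solution.
b) Non-trivial solutions exist iff the columns of A are linearly dependent, equivalently rank(A) < n (the number of columns).
c) By rank-nullity, rank(A) + nullity(A) = n = 11. Since A has only 6 rows, rank(A) ≤ 6, so nullity(A) ≥ 11 - 6 = 5.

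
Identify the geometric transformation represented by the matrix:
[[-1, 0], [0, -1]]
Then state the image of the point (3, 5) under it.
rotation by 180° (or reflection through origin); image of (3, 5) is (-3, -5)

This matches the form [[cos θ, -sin θ], [sin θ, cos θ]] of a rotation matrix; reading off cos θ and sin θ gives the angle.
The matrix [[-1, 0], [0, -1]] represents: rotation by 180° (or reflection through origin).
Applying it to (3, 5): [-1·3 + 0·5, 0·3 + -1·5] = (-3, -5).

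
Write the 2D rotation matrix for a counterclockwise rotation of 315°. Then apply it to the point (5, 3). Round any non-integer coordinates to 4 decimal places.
R = [[√2/2, √2/2], [-√2/2, √2/2]]; R·(5, 3) = (5.6569, -1.4142)

Rotation matrix formula: R(θ) = [[cos θ, -sin θ], [sin θ, cos θ]]
For θ = 315°:
cos(315°) = √2/2
sin(315°) = -√2/2
R = [[√2/2, √2/2], [-√2/2, √2/2]]
Apply to (5, 3): [√2/2·5 + (√2/2)·3, -√2/2·5 + √2/2·3] = (5.6569, -1.4142)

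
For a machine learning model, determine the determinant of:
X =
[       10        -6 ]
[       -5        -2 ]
det(X) = -50

For a 2×2 matrix [[a, b], [c, d]], det = a*d - b*c.
det(X) = (10)*(-2) - (-6)*(-5) = -20 - 30 = -50.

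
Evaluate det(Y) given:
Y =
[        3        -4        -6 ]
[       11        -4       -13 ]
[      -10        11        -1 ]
det(Y) = -609

Expand along row 0 (cofactor expansion): det(Y) = a*(e*i - f*h) - b*(d*i - f*g) + c*(d*h - e*g), where the 3×3 is [[a, b, c], [d, e, f], [g, h, i]].
Minor M_00 = (-4)*(-1) - (-13)*(11) = 4 + 143 = 147.
Minor M_01 = (11)*(-1) - (-13)*(-10) = -11 - 130 = -141.
Minor M_02 = (11)*(11) - (-4)*(-10) = 121 - 40 = 81.
det(Y) = (3)*(147) - (-4)*(-141) + (-6)*(81) = 441 - 564 - 486 = -609.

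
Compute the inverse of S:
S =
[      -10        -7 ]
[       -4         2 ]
det(S) = -48
S⁻¹ =
[    -1/24     -7/48 ]
[    -1/12      5/24 ]

For a 2×2 matrix S = [[a, b], [c, d]] with det(S) ≠ 0, S⁻¹ = (1/det(S)) * [[d, -b], [-c, a]].
det(S) = (-10)*(2) - (-7)*(-4) = -20 - 28 = -48.
S⁻¹ = (1/-48) * [[2, 7], [4, -10]].
Dividing each entry by -48 and reducing:
S⁻¹ =
[    -1/24     -7/48 ]
[    -1/12      5/24 ]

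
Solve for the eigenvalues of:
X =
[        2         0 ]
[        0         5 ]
λ = 2, 5

Solve det(X - λI) = 0. For a 2×2 matrix the characteristic equation is λ² - (trace)λ + det = 0.
trace(X) = a + d = 2 + 5 = 7.
det(X) = a*d - b*c = (2)*(5) - (0)*(0) = 10 - 0 = 10.
Characteristic equation: λ² - (7)λ + (10) = 0.
Discriminant = (7)² - 4*(10) = 49 - 40 = 9.
λ = (7 ± √9) / 2 = (7 ± 3) / 2 = 2, 5.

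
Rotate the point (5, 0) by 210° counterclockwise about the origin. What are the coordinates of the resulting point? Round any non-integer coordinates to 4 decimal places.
(-4.3301, -2.5000)

Rotation matrix R(θ) = [[cos θ, -sin θ], [sin θ, cos θ]]; for θ = 210°:
R = [[-√3/2, 1/2], [-1/2, -√3/2]]
Result: R × [5, 0]ᵀ = [-√3/2·5 + (1/2)·0, -1/2·5 + (-√3/2)·0]ᵀ = (-4.3301, -2.5000)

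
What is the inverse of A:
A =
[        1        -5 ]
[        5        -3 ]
det(A) = 22
A⁻¹ =
[    -3/22      5/22 ]
[    -5/22      1/22 ]

For a 2×2 matrix A = [[a, b], [c, d]] with det(A) ≠ 0, A⁻¹ = (1/det(A)) * [[d, -b], [-c, a]].
det(A) = (1)*(-3) - (-5)*(5) = -3 + 25 = 22.
A⁻¹ = (1/22) * [[-3, 5], [-5, 1]].
Dividing each entry by 22 and reducing:
A⁻¹ =
[    -3/22      5/22 ]
[    -5/22      1/22 ]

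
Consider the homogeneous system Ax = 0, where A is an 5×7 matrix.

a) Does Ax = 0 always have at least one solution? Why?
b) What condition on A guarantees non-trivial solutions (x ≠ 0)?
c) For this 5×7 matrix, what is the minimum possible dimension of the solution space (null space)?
a) Yes, x = 0 is always a solution. b) When A has linearly dependent columns (rank < n). c) Minimum nullity = 2.

a) x = 0 satisfies A·0 = 0, so the zero vector is always a solution.
b) Non-trivial solutions exist iff the columns of A are linearly dependent, equivalently rank(A) < n (the number of columns).
c) By rank-nullity, rank(A) + nullity(A) = n = 7. Since A has only 5 rows, rank(A) ≤ 5, so nullity(A) ≥ 7 - 5 = 2.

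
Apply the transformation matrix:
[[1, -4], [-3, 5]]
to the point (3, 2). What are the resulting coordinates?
(-5, 1)

Matrix multiplication:
[[1, -4], [-3, 5]] × [3, 2]ᵀ
= [1×3 + -4×2, -3×3 + 5×2]ᵀ
= [-5.0000, 1.0000]ᵀ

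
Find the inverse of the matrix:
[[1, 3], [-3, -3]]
[[-1/2, -1/2], [1/2, 1/6]]

For [[a,b],[c,d]], inverse = (1/det)·[[d,-b],[-c,a]]
det = 1·-3 - 3·-3 = 6
Inverse = (1/6)·[[-3, -3], [3, 1]]
        = [[-1/2, -1/2], [1/2, 1/6]]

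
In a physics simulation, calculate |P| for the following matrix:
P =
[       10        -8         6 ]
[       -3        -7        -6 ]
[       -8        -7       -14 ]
det(P) = 302

Expand along row 0 (cofactor expansion): det(P) = a*(e*i - f*h) - b*(d*i - f*g) + c*(d*h - e*g), where the 3×3 is [[a, b, c], [d, e, f], [g, h, i]].
Minor M_00 = (-7)*(-14) - (-6)*(-7) = 98 - 42 = 56.
Minor M_01 = (-3)*(-14) - (-6)*(-8) = 42 - 48 = -6.
Minor M_02 = (-3)*(-7) - (-7)*(-8) = 21 - 56 = -35.
det(P) = (10)*(56) - (-8)*(-6) + (6)*(-35) = 560 - 48 - 210 = 302.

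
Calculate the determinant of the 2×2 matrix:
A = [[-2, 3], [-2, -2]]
10

For A = [[a, b], [c, d]], det(A) = a*d - b*c.
det(A) = (-2)*(-2) - (3)*(-2) = 4 - -6 = 10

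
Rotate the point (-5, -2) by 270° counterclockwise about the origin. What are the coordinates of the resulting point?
(-2, 5)

Rotation matrix R(θ) = [[cos θ, -sin θ], [sin θ, cos θ]]; for θ = 270°:
R = [[0, 1], [-1, 0]]
Result: R × [-5, -2]ᵀ = [0·-5 + (1)·-2, -1·-5 + (0)·-2]ᵀ = (-2, 5)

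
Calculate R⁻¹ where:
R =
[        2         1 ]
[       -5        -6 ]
det(R) = -7
R⁻¹ =
[      6/7       1/7 ]
[     -5/7      -2/7 ]

For a 2×2 matrix R = [[a, b], [c, d]] with det(R) ≠ 0, R⁻¹ = (1/det(R)) * [[d, -b], [-c, a]].
det(R) = (2)*(-6) - (1)*(-5) = -12 + 5 = -7.
R⁻¹ = (1/-7) * [[-6, -1], [5, 2]].
Dividing each entry by -7 and reducing:
R⁻¹ =
[      6/7       1/7 ]
[     -5/7      -2/7 ]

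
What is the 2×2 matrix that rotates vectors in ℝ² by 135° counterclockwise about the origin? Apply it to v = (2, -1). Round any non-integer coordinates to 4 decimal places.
R = [[-√2/2, -√2/2], [√2/2, -√2/2]]; R·v = (-0.7071, 2.1213)

A counterclockwise rotation by angle θ in ℝ² has matrix R(θ) = [[cos θ, -sin θ], [sin θ, cos θ]].
For θ = 135°: cos θ = -√2/2, sin θ = √2/2.
R(135°) = [[-√2/2, -√2/2], [√2/2, -√2/2]].
R·v = [-√2/2·2 + (-√2/2)·-1, √2/2·2 + -√2/2·-1] = (-0.7071, 2.1213).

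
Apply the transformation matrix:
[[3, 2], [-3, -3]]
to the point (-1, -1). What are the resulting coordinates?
(-5, 6)

Matrix multiplication:
[[3, 2], [-3, -3]] × [-1, -1]ᵀ
= [3×-1 + 2×-1, -3×-1 + -3×-1]ᵀ
= [-5.0000, 6.0000]ᵀ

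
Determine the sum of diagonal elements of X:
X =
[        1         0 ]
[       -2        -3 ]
tr(X) = 1 - 3 = -2

The trace of a square matrix is the sum of its diagonal entries.
Diagonal entries of X: X[0][0] = 1, X[1][1] = -3.
tr(X) = 1 - 3 = -2.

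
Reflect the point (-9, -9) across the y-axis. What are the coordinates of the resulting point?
(9, -9)

Reflection across y-axis: (-9, -9) → (9, -9)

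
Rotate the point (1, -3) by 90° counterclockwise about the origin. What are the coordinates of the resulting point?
(3, 1)

Rotation matrix R(θ) = [[cos θ, -sin θ], [sin θ, cos θ]]; for θ = 90°:
R = [[0, -1], [1, 0]]
Result: R × [1, -3]ᵀ = [0·1 + (-1)·-3, 1·1 + (0)·-3]ᵀ = (3, 1)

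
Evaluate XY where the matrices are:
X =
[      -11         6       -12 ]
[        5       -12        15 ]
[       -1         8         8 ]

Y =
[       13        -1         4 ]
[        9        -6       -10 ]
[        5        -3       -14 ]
XY =
[     -149        11        64 ]
[       32        22       -70 ]
[       99       -71      -196 ]

Matrix multiplication: (XY)[i][j] = sum over k of X[i][k] * Y[k][j].
  (XY)[0][0] = (-11)*(13) + (6)*(9) + (-12)*(5) = -149
  (XY)[0][1] = (-11)*(-1) + (6)*(-6) + (-12)*(-3) = 11
  (XY)[0][2] = (-11)*(4) + (6)*(-10) + (-12)*(-14) = 64
  (XY)[1][0] = (5)*(13) + (-12)*(9) + (15)*(5) = 32
  (XY)[1][1] = (5)*(-1) + (-12)*(-6) + (15)*(-3) = 22
  (XY)[1][2] = (5)*(4) + (-12)*(-10) + (15)*(-14) = -70
  (XY)[2][0] = (-1)*(13) + (8)*(9) + (8)*(5) = 99
  (XY)[2][1] = (-1)*(-1) + (8)*(-6) + (8)*(-3) = -71
  (XY)[2][2] = (-1)*(4) + (8)*(-10) + (8)*(-14) = -196
XY =
[     -149        11        64 ]
[       32        22       -70 ]
[       99       -71      -196 ]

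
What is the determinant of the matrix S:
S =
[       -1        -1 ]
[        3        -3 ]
det(S) = 6

For a 2×2 matrix [[a, b], [c, d]], det = a*d - b*c.
det(S) = (-1)*(-3) - (-1)*(3) = 3 + 3 = 6.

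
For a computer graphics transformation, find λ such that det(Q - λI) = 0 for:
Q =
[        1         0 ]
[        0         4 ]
λ = 1, 4

Solve det(Q - λI) = 0. For a 2×2 matrix the characteristic equation is λ² - (trace)λ + det = 0.
trace(Q) = a + d = 1 + 4 = 5.
det(Q) = a*d - b*c = (1)*(4) - (0)*(0) = 4 - 0 = 4.
Characteristic equation: λ² - (5)λ + (4) = 0.
Discriminant = (5)² - 4*(4) = 25 - 16 = 9.
λ = (5 ± √9) / 2 = (5 ± 3) / 2 = 1, 4.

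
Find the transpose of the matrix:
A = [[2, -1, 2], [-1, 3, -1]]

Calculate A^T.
[[2, -1], [-1, 3], [2, -1]]

The transpose sends entry (i,j) to (j,i); rows become columns.
Row 0 of A: [2, -1, 2] -> column 0 of A^T.
Row 1 of A: [-1, 3, -1] -> column 1 of A^T.
A^T = [[2, -1], [-1, 3], [2, -1]]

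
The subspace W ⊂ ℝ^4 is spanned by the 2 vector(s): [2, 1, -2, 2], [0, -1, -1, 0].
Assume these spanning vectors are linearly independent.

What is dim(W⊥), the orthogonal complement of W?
dim(W⊥) = 2

For any subspace W of ℝ^n, dim(W) + dim(W⊥) = n (the whole-space dimension).
Here the given 2 vectors are linearly independent, so dim(W) = 2.
Thus dim(W⊥) = n - dim(W) = 4 - 2 = 2.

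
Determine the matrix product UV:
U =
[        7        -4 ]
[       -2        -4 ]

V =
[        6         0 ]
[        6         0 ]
UV =
[       18         0 ]
[      -36         0 ]

Matrix multiplication: (UV)[i][j] = sum over k of U[i][k] * V[k][j].
  (UV)[0][0] = (7)*(6) + (-4)*(6) = 18
  (UV)[0][1] = (7)*(0) + (-4)*(0) = 0
  (UV)[1][0] = (-2)*(6) + (-4)*(6) = -36
  (UV)[1][1] = (-2)*(0) + (-4)*(0) = 0
UV =
[       18         0 ]
[      -36         0 ]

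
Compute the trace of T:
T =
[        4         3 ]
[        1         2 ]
tr(T) = 4 + 2 = 6

The trace of a square matrix is the sum of its diagonal entries.
Diagonal entries of T: T[0][0] = 4, T[1][1] = 2.
tr(T) = 4 + 2 = 6.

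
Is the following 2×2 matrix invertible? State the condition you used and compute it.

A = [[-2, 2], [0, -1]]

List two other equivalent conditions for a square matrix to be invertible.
Yes, invertible; det(A) = 2 ≠ 0. Equivalent conditions: rank(A) = 2; Ax = 0 has only the trivial solution; 0 is not an eigenvalue; the columns of A are linearly independent.

To check invertibility, compute det(A).
The given matrix is triangular, so det(A) equals the product of its diagonal entries = 2 ≠ 0.
Since det(A) ≠ 0, A is invertible.
Equivalent conditions for a square matrix A to be invertible:
- rank(A) = 2 (full rank).
- The homogeneous system Ax = 0 has only the trivial solution x = 0.
- 0 is not an eigenvalue of A.
- The columns (equivalently rows) of A are linearly independent.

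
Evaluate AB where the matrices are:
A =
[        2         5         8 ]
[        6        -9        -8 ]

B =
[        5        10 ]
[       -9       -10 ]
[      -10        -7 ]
AB =
[     -115       -86 ]
[      191       206 ]

Matrix multiplication: (AB)[i][j] = sum over k of A[i][k] * B[k][j].
  (AB)[0][0] = (2)*(5) + (5)*(-9) + (8)*(-10) = -115
  (AB)[0][1] = (2)*(10) + (5)*(-10) + (8)*(-7) = -86
  (AB)[1][0] = (6)*(5) + (-9)*(-9) + (-8)*(-10) = 191
  (AB)[1][1] = (6)*(10) + (-9)*(-10) + (-8)*(-7) = 206
AB =
[     -115       -86 ]
[      191       206 ]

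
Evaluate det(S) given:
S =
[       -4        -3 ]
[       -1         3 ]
det(S) = -15

For a 2×2 matrix [[a, b], [c, d]], det = a*d - b*c.
det(S) = (-4)*(3) - (-3)*(-1) = -12 - 3 = -15.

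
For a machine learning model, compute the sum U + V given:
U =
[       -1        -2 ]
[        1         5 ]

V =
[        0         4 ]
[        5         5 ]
U + V =
[       -1         2 ]
[        6        10 ]

Matrix addition is elementwise: (U+V)[i][j] = U[i][j] + V[i][j].
  (U+V)[0][0] = (-1) + (0) = -1
  (U+V)[0][1] = (-2) + (4) = 2
  (U+V)[1][0] = (1) + (5) = 6
  (U+V)[1][1] = (5) + (5) = 10
U + V =
[       -1         2 ]
[        6        10 ]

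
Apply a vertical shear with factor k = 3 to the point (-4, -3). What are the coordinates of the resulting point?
(-4, -15)

Shear matrix for vertical shear with factor k = 3:
[[1, 0], [3, 1]]
Result: (-4, -3) → (-4, -15)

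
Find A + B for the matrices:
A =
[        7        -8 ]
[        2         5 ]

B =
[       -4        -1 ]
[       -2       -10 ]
A + B =
[        3        -9 ]
[        0        -5 ]

Matrix addition is elementwise: (A+B)[i][j] = A[i][j] + B[i][j].
  (A+B)[0][0] = (7) + (-4) = 3
  (A+B)[0][1] = (-8) + (-1) = -9
  (A+B)[1][0] = (2) + (-2) = 0
  (A+B)[1][1] = (5) + (-10) = -5
A + B =
[        3        -9 ]
[        0        -5 ]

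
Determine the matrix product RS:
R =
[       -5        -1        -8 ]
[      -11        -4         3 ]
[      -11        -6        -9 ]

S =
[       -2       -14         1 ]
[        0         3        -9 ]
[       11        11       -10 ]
RS =
[      -78       -21        84 ]
[       55       175        -5 ]
[      -77        37       133 ]

Matrix multiplication: (RS)[i][j] = sum over k of R[i][k] * S[k][j].
  (RS)[0][0] = (-5)*(-2) + (-1)*(0) + (-8)*(11) = -78
  (RS)[0][1] = (-5)*(-14) + (-1)*(3) + (-8)*(11) = -21
  (RS)[0][2] = (-5)*(1) + (-1)*(-9) + (-8)*(-10) = 84
  (RS)[1][0] = (-11)*(-2) + (-4)*(0) + (3)*(11) = 55
  (RS)[1][1] = (-11)*(-14) + (-4)*(3) + (3)*(11) = 175
  (RS)[1][2] = (-11)*(1) + (-4)*(-9) + (3)*(-10) = -5
  (RS)[2][0] = (-11)*(-2) + (-6)*(0) + (-9)*(11) = -77
  (RS)[2][1] = (-11)*(-14) + (-6)*(3) + (-9)*(11) = 37
  (RS)[2][2] = (-11)*(1) + (-6)*(-9) + (-9)*(-10) = 133
RS =
[      -78       -21        84 ]
[       55       175        -5 ]
[      -77        37       133 ]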